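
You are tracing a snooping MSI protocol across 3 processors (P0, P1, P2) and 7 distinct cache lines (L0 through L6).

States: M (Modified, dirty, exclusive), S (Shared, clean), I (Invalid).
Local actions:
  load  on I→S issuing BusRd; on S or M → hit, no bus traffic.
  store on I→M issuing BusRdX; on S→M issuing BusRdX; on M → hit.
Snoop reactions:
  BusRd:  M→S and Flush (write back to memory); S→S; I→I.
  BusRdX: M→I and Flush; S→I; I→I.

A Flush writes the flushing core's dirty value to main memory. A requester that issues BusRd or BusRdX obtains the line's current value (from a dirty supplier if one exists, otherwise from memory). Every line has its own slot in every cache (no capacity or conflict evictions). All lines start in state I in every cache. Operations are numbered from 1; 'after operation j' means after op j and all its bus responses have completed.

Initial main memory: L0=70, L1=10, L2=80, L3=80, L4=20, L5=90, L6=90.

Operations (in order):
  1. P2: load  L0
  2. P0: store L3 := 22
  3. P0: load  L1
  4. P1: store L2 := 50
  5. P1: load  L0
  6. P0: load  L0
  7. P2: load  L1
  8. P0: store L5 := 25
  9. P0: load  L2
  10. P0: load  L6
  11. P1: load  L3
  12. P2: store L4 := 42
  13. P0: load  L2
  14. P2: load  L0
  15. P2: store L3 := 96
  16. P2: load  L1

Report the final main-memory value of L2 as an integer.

memory[L2] = 50

step 1: P2: load  L0  ⟶  IIS  (L0)  txn=BusRd  M[L0]=70
step 2: P0: store L3 := 22  ⟶  MII  (L3)  txn=BusRdX  M[L3]=80
step 3: P0: load  L1  ⟶  SII  (L1)  txn=BusRd  M[L1]=10
step 4: P1: store L2 := 50  ⟶  IMI  (L2)  txn=BusRdX  M[L2]=80
step 5: P1: load  L0  ⟶  ISS  (L0)  txn=BusRd  M[L0]=70
step 6: P0: load  L0  ⟶  SSS  (L0)  txn=BusRd  M[L0]=70
step 7: P2: load  L1  ⟶  SIS  (L1)  txn=BusRd  M[L1]=10
step 8: P0: store L5 := 25  ⟶  MII  (L5)  txn=BusRdX  M[L5]=90
step 9: P0: load  L2  ⟶  SSI  (L2)  txn=BusRd+Flush  M[L2]=50
step 10: P0: load  L6  ⟶  SII  (L6)  txn=BusRd  M[L6]=90
step 11: P1: load  L3  ⟶  SSI  (L3)  txn=BusRd+Flush  M[L3]=22
step 12: P2: store L4 := 42  ⟶  IIM  (L4)  txn=BusRdX  M[L4]=20
step 13: P0: load  L2  ⟶  SSI  (L2)  txn=∅  M[L2]=50
step 14: P2: load  L0  ⟶  SSS  (L0)  txn=∅  M[L0]=70
step 15: P2: store L3 := 96  ⟶  IIM  (L3)  txn=BusRdX  M[L3]=22
step 16: P2: load  L1  ⟶  SIS  (L1)  txn=∅  M[L1]=10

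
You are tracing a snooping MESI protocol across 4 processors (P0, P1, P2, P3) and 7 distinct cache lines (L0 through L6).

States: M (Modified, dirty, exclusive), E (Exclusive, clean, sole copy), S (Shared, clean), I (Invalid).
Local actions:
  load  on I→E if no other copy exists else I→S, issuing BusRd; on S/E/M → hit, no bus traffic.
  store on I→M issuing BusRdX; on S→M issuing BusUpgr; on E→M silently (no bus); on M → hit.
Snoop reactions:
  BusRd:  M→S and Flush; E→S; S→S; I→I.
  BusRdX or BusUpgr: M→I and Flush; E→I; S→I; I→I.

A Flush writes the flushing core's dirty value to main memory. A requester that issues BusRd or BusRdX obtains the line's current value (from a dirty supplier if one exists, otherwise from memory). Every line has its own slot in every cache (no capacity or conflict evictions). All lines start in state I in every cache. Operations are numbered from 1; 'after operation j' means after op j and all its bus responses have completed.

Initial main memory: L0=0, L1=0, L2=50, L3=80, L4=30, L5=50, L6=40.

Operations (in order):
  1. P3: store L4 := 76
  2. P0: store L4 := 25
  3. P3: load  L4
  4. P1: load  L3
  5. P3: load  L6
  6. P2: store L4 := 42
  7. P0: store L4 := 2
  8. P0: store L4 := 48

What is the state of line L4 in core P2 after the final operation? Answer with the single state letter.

step 1: P3: store L4 := 76  ⟶  IIIM  (L4)  txn=BusRdX  M[L4]=30
step 2: P0: store L4 := 25  ⟶  MIII  (L4)  txn=BusRdX+Flush  M[L4]=76
step 3: P3: load  L4  ⟶  SIIS  (L4)  txn=BusRd+Flush  M[L4]=25
step 4: P1: load  L3  ⟶  IEII  (L3)  txn=BusRd  M[L3]=80
step 5: P3: load  L6  ⟶  IIIE  (L6)  txn=BusRd  M[L6]=40
step 6: P2: store L4 := 42  ⟶  IIMI  (L4)  txn=BusRdX  M[L4]=25
step 7: P0: store L4 := 2  ⟶  MIII  (L4)  txn=BusRdX+Flush  M[L4]=42
step 8: P0: store L4 := 48  ⟶  MIII  (L4)  txn=∅  M[L4]=42

state = I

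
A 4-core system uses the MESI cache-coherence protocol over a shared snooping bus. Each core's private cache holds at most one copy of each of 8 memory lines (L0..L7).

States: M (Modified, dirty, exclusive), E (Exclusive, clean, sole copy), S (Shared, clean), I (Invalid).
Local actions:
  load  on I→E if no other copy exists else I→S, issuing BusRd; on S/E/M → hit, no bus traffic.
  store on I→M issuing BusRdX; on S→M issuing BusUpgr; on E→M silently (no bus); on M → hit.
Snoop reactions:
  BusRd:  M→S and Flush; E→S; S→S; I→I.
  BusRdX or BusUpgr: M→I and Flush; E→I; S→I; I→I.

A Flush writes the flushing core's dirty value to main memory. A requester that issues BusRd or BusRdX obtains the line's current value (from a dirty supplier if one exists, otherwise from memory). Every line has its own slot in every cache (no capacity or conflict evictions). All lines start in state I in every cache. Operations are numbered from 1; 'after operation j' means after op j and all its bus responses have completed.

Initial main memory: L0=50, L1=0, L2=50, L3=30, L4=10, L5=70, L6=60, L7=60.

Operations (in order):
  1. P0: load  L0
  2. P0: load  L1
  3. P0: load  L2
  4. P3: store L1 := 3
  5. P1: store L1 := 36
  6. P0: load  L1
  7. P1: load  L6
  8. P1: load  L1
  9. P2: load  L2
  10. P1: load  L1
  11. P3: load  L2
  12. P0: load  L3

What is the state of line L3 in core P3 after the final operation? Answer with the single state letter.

1. P0: load  L0  bus=[BusRd]  L0: P0=E P1=I P2=I P3=I  mem[L0]=50
2. P0: load  L1  bus=[BusRd]  L1: P0=E P1=I P2=I P3=I  mem[L1]=0
3. P0: load  L2  bus=[BusRd]  L2: P0=E P1=I P2=I P3=I  mem[L2]=50
4. P3: store L1 := 3  bus=[BusRdX]  L1: P0=I P1=I P2=I P3=M  mem[L1]=0
5. P1: store L1 := 36  bus=[BusRdX,Flush]  L1: P0=I P1=M P2=I P3=I  mem[L1]=3
6. P0: load  L1  bus=[BusRd,Flush]  L1: P0=S P1=S P2=I P3=I  mem[L1]=36
7. P1: load  L6  bus=[BusRd]  L6: P0=I P1=E P2=I P3=I  mem[L6]=60
8. P1: load  L1  bus=[-]  L1: P0=S P1=S P2=I P3=I  mem[L1]=36
9. P2: load  L2  bus=[BusRd]  L2: P0=S P1=I P2=S P3=I  mem[L2]=50
10. P1: load  L1  bus=[-]  L1: P0=S P1=S P2=I P3=I  mem[L1]=36
11. P3: load  L2  bus=[BusRd]  L2: P0=S P1=I P2=S P3=S  mem[L2]=50
12. P0: load  L3  bus=[BusRd]  L3: P0=E P1=I P2=I P3=I  mem[L3]=30

state = I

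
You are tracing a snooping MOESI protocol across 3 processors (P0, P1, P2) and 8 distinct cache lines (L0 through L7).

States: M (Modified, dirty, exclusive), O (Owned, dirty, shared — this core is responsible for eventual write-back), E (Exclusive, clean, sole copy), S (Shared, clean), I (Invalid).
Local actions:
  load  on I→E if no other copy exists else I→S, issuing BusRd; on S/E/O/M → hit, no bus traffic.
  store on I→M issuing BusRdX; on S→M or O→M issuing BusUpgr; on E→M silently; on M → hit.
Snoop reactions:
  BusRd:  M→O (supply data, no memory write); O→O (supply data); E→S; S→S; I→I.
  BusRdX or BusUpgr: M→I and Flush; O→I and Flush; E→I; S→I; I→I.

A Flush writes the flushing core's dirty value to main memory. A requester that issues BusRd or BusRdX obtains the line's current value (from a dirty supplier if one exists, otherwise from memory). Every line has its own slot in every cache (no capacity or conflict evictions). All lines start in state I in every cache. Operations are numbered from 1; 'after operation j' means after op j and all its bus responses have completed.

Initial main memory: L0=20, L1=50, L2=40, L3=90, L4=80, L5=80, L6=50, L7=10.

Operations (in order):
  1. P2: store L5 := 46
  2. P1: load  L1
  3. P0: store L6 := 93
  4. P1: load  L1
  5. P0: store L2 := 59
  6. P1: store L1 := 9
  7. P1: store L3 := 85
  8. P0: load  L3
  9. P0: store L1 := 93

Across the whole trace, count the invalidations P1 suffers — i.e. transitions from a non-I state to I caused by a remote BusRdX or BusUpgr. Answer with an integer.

invalidations = 1

[1] P2: store L5 := 46 | P0:I, P1:I, P2:M(46) | bus: BusRdX
[2] P1: load  L1 | P0:I, P1:E(50), P2:I | bus: BusRd
[3] P0: store L6 := 93 | P0:M(93), P1:I, P2:I | bus: BusRdX
[4] P1: load  L1 | P0:I, P1:E(50), P2:I | bus: none
[5] P0: store L2 := 59 | P0:M(59), P1:I, P2:I | bus: BusRdX
[6] P1: store L1 := 9 | P0:I, P1:M(9), P2:I | bus: none
[7] P1: store L3 := 85 | P0:I, P1:M(85), P2:I | bus: BusRdX
[8] P0: load  L3 | P0:S(85), P1:O(85), P2:I | bus: BusRd
[9] P0: store L1 := 93 | P0:M(93), P1:I, P2:I | bus: BusRdX,Flush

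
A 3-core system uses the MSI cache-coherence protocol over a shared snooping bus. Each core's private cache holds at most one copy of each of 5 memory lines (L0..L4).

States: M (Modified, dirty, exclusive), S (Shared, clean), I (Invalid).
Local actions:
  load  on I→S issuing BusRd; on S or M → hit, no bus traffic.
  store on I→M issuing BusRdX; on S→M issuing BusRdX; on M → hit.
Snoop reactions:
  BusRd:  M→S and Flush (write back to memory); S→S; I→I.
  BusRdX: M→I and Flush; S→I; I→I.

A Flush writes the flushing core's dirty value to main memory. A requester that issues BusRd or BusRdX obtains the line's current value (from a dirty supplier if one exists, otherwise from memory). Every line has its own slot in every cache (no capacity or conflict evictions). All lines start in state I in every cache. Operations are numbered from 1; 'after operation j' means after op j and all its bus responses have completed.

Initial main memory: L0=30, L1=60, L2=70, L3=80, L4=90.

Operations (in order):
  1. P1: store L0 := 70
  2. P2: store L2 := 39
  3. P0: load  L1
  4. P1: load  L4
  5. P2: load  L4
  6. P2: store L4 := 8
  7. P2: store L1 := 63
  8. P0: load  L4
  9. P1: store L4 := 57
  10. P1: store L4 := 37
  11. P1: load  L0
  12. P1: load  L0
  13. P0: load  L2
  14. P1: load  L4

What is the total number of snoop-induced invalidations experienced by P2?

invalidations = 1

step 1: P1: store L0 := 70  ⟶  IMI  (L0)  txn=BusRdX  M[L0]=30
step 2: P2: store L2 := 39  ⟶  IIM  (L2)  txn=BusRdX  M[L2]=70
step 3: P0: load  L1  ⟶  SII  (L1)  txn=BusRd  M[L1]=60
step 4: P1: load  L4  ⟶  ISI  (L4)  txn=BusRd  M[L4]=90
step 5: P2: load  L4  ⟶  ISS  (L4)  txn=BusRd  M[L4]=90
step 6: P2: store L4 := 8  ⟶  IIM  (L4)  txn=BusRdX  M[L4]=90
step 7: P2: store L1 := 63  ⟶  IIM  (L1)  txn=BusRdX  M[L1]=60
step 8: P0: load  L4  ⟶  SIS  (L4)  txn=BusRd+Flush  M[L4]=8
step 9: P1: store L4 := 57  ⟶  IMI  (L4)  txn=BusRdX  M[L4]=8
step 10: P1: store L4 := 37  ⟶  IMI  (L4)  txn=∅  M[L4]=8
step 11: P1: load  L0  ⟶  IMI  (L0)  txn=∅  M[L0]=30
step 12: P1: load  L0  ⟶  IMI  (L0)  txn=∅  M[L0]=30
step 13: P0: load  L2  ⟶  SIS  (L2)  txn=BusRd+Flush  M[L2]=39
step 14: P1: load  L4  ⟶  IMI  (L4)  txn=∅  M[L4]=8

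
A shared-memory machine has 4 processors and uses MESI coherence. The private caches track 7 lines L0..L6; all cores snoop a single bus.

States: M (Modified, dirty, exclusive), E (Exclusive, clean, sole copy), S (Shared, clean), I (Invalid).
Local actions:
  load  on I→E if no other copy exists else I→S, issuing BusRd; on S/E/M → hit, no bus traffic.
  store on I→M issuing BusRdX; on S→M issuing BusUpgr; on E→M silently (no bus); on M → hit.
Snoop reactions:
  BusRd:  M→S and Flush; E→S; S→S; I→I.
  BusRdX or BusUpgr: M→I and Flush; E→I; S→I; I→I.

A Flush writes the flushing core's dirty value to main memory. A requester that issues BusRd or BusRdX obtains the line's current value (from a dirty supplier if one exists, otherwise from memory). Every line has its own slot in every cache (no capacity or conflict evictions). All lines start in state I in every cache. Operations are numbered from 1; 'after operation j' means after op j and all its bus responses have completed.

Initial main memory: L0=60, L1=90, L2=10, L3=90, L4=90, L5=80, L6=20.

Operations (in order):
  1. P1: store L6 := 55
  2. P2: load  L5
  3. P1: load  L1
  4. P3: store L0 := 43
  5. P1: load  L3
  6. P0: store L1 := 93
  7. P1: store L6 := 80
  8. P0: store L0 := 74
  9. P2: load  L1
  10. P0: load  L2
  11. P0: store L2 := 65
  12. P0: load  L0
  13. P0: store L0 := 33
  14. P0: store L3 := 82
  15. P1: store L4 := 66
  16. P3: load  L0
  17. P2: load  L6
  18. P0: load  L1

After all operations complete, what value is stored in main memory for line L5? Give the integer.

memory[L5] = 80

step 1: P1: store L6 := 55  ⟶  IMII  (L6)  txn=BusRdX  M[L6]=20
step 2: P2: load  L5  ⟶  IIEI  (L5)  txn=BusRd  M[L5]=80
step 3: P1: load  L1  ⟶  IEII  (L1)  txn=BusRd  M[L1]=90
step 4: P3: store L0 := 43  ⟶  IIIM  (L0)  txn=BusRdX  M[L0]=60
step 5: P1: load  L3  ⟶  IEII  (L3)  txn=BusRd  M[L3]=90
step 6: P0: store L1 := 93  ⟶  MIII  (L1)  txn=BusRdX  M[L1]=90
step 7: P1: store L6 := 80  ⟶  IMII  (L6)  txn=∅  M[L6]=20
step 8: P0: store L0 := 74  ⟶  MIII  (L0)  txn=BusRdX+Flush  M[L0]=43
step 9: P2: load  L1  ⟶  SISI  (L1)  txn=BusRd+Flush  M[L1]=93
step 10: P0: load  L2  ⟶  EIII  (L2)  txn=BusRd  M[L2]=10
step 11: P0: store L2 := 65  ⟶  MIII  (L2)  txn=∅  M[L2]=10
step 12: P0: load  L0  ⟶  MIII  (L0)  txn=∅  M[L0]=43
step 13: P0: store L0 := 33  ⟶  MIII  (L0)  txn=∅  M[L0]=43
step 14: P0: store L3 := 82  ⟶  MIII  (L3)  txn=BusRdX  M[L3]=90
step 15: P1: store L4 := 66  ⟶  IMII  (L4)  txn=BusRdX  M[L4]=90
step 16: P3: load  L0  ⟶  SIIS  (L0)  txn=BusRd+Flush  M[L0]=33
step 17: P2: load  L6  ⟶  ISSI  (L6)  txn=BusRd+Flush  M[L6]=80
step 18: P0: load  L1  ⟶  SISI  (L1)  txn=∅  M[L1]=93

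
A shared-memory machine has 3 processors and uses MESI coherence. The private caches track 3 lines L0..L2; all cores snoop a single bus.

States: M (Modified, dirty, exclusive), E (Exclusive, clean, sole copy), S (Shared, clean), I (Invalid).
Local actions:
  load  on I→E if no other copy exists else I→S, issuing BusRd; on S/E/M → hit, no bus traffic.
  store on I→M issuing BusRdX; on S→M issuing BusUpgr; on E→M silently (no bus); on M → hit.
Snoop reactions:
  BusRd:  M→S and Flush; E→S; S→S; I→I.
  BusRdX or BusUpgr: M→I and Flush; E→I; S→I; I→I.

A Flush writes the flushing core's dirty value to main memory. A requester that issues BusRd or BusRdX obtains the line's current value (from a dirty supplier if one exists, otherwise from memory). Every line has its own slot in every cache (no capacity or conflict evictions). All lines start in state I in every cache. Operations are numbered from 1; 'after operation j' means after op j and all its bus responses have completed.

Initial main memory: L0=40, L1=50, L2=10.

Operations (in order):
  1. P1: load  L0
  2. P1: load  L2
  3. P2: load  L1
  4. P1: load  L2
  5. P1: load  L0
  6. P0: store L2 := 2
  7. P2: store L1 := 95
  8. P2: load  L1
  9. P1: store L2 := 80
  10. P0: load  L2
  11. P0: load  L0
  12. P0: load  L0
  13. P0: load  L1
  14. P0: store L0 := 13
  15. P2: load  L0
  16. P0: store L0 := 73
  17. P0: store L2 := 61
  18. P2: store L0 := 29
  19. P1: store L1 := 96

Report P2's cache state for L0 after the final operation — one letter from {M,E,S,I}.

state = M

1. P1: load  L0  bus=[BusRd]  L0: P0=I P1=E P2=I  mem[L0]=40
2. P1: load  L2  bus=[BusRd]  L2: P0=I P1=E P2=I  mem[L2]=10
3. P2: load  L1  bus=[BusRd]  L1: P0=I P1=I P2=E  mem[L1]=50
4. P1: load  L2  bus=[-]  L2: P0=I P1=E P2=I  mem[L2]=10
5. P1: load  L0  bus=[-]  L0: P0=I P1=E P2=I  mem[L0]=40
6. P0: store L2 := 2  bus=[BusRdX]  L2: P0=M P1=I P2=I  mem[L2]=10
7. P2: store L1 := 95  bus=[-]  L1: P0=I P1=I P2=M  mem[L1]=50
8. P2: load  L1  bus=[-]  L1: P0=I P1=I P2=M  mem[L1]=50
9. P1: store L2 := 80  bus=[BusRdX,Flush]  L2: P0=I P1=M P2=I  mem[L2]=2
10. P0: load  L2  bus=[BusRd,Flush]  L2: P0=S P1=S P2=I  mem[L2]=80
11. P0: load  L0  bus=[BusRd]  L0: P0=S P1=S P2=I  mem[L0]=40
12. P0: load  L0  bus=[-]  L0: P0=S P1=S P2=I  mem[L0]=40
13. P0: load  L1  bus=[BusRd,Flush]  L1: P0=S P1=I P2=S  mem[L1]=95
14. P0: store L0 := 13  bus=[BusUpgr]  L0: P0=M P1=I P2=I  mem[L0]=40
15. P2: load  L0  bus=[BusRd,Flush]  L0: P0=S P1=I P2=S  mem[L0]=13
16. P0: store L0 := 73  bus=[BusUpgr]  L0: P0=M P1=I P2=I  mem[L0]=13
17. P0: store L2 := 61  bus=[BusUpgr]  L2: P0=M P1=I P2=I  mem[L2]=80
18. P2: store L0 := 29  bus=[BusRdX,Flush]  L0: P0=I P1=I P2=M  mem[L0]=73
19. P1: store L1 := 96  bus=[BusRdX]  L1: P0=I P1=M P2=I  mem[L1]=95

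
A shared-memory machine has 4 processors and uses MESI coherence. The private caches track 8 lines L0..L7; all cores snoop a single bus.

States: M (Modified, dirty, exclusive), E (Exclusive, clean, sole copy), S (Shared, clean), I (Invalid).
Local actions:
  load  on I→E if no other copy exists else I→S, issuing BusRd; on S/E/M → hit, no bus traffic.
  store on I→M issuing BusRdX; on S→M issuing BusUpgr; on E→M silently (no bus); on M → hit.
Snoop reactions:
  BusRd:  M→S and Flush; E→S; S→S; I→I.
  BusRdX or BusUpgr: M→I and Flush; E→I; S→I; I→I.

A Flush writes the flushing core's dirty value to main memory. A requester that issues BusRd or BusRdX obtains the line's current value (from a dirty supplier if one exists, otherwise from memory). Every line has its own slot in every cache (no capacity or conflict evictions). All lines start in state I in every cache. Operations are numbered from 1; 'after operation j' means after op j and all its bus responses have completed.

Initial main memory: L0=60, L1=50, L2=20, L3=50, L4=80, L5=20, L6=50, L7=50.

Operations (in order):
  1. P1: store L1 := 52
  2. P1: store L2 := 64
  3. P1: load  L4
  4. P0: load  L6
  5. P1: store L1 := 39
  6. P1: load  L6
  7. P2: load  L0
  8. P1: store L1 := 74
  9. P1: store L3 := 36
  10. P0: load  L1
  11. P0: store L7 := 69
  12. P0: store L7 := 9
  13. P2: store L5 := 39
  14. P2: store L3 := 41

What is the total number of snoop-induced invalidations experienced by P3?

[1] P1: store L1 := 52 | P0:I, P1:M(52), P2:I, P3:I | bus: BusRdX
[2] P1: store L2 := 64 | P0:I, P1:M(64), P2:I, P3:I | bus: BusRdX
[3] P1: load  L4 | P0:I, P1:E(80), P2:I, P3:I | bus: BusRd
[4] P0: load  L6 | P0:E(50), P1:I, P2:I, P3:I | bus: BusRd
[5] P1: store L1 := 39 | P0:I, P1:M(39), P2:I, P3:I | bus: none
[6] P1: load  L6 | P0:S(50), P1:S(50), P2:I, P3:I | bus: BusRd
[7] P2: load  L0 | P0:I, P1:I, P2:E(60), P3:I | bus: BusRd
[8] P1: store L1 := 74 | P0:I, P1:M(74), P2:I, P3:I | bus: none
[9] P1: store L3 := 36 | P0:I, P1:M(36), P2:I, P3:I | bus: BusRdX
[10] P0: load  L1 | P0:S(74), P1:S(74), P2:I, P3:I | bus: BusRd,Flush
[11] P0: store L7 := 69 | P0:M(69), P1:I, P2:I, P3:I | bus: BusRdX
[12] P0: store L7 := 9 | P0:M(9), P1:I, P2:I, P3:I | bus: none
[13] P2: store L5 := 39 | P0:I, P1:I, P2:M(39), P3:I | bus: BusRdX
[14] P2: store L3 := 41 | P0:I, P1:I, P2:M(41), P3:I | bus: BusRdX,Flush

invalidations = 0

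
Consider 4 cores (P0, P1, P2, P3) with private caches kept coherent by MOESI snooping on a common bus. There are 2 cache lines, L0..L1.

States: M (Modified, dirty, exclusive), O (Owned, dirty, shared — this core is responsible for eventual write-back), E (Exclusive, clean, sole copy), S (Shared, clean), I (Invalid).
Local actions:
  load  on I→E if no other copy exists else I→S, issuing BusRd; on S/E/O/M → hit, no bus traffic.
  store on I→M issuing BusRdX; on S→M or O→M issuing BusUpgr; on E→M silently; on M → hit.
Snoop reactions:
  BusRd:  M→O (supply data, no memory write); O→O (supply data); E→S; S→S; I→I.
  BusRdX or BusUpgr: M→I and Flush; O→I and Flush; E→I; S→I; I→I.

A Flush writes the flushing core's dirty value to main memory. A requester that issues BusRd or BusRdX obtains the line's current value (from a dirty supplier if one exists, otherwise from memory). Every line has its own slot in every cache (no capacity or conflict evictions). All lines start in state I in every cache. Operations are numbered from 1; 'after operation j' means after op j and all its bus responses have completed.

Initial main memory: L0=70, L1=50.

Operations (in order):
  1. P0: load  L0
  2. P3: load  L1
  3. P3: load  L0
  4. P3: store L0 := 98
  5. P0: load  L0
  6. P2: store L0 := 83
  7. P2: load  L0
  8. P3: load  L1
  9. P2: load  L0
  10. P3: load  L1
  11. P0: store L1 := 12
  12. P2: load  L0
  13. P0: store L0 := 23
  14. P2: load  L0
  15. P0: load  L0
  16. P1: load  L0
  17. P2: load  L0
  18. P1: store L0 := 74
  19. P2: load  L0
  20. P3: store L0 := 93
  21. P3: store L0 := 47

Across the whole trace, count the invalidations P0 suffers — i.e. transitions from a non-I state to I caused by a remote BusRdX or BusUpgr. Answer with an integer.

invalidations = 3

  op1 P0: load  L0 → E/I/I/I on L0; bus BusRd; mem=70
  op2 P3: load  L1 → I/I/I/E on L1; bus BusRd; mem=50
  op3 P3: load  L0 → S/I/I/S on L0; bus BusRd; mem=70
  op4 P3: store L0 := 98 → I/I/I/M on L0; bus BusUpgr; mem=70
  op5 P0: load  L0 → S/I/I/O on L0; bus BusRd; mem=70
  op6 P2: store L0 := 83 → I/I/M/I on L0; bus BusRdX Flush; mem=98
  op7 P2: load  L0 → I/I/M/I on L0; bus (none); mem=98
  op8 P3: load  L1 → I/I/I/E on L1; bus (none); mem=50
  op9 P2: load  L0 → I/I/M/I on L0; bus (none); mem=98
  op10 P3: load  L1 → I/I/I/E on L1; bus (none); mem=50
  op11 P0: store L1 := 12 → M/I/I/I on L1; bus BusRdX; mem=50
  op12 P2: load  L0 → I/I/M/I on L0; bus (none); mem=98
  op13 P0: store L0 := 23 → M/I/I/I on L0; bus BusRdX Flush; mem=83
  op14 P2: load  L0 → O/I/S/I on L0; bus BusRd; mem=83
  op15 P0: load  L0 → O/I/S/I on L0; bus (none); mem=83
  op16 P1: load  L0 → O/S/S/I on L0; bus BusRd; mem=83
  op17 P2: load  L0 → O/S/S/I on L0; bus (none); mem=83
  op18 P1: store L0 := 74 → I/M/I/I on L0; bus BusUpgr Flush; mem=23
  op19 P2: load  L0 → I/O/S/I on L0; bus BusRd; mem=23
  op20 P3: store L0 := 93 → I/I/I/M on L0; bus BusRdX Flush; mem=74
  op21 P3: store L0 := 47 → I/I/I/M on L0; bus (none); mem=74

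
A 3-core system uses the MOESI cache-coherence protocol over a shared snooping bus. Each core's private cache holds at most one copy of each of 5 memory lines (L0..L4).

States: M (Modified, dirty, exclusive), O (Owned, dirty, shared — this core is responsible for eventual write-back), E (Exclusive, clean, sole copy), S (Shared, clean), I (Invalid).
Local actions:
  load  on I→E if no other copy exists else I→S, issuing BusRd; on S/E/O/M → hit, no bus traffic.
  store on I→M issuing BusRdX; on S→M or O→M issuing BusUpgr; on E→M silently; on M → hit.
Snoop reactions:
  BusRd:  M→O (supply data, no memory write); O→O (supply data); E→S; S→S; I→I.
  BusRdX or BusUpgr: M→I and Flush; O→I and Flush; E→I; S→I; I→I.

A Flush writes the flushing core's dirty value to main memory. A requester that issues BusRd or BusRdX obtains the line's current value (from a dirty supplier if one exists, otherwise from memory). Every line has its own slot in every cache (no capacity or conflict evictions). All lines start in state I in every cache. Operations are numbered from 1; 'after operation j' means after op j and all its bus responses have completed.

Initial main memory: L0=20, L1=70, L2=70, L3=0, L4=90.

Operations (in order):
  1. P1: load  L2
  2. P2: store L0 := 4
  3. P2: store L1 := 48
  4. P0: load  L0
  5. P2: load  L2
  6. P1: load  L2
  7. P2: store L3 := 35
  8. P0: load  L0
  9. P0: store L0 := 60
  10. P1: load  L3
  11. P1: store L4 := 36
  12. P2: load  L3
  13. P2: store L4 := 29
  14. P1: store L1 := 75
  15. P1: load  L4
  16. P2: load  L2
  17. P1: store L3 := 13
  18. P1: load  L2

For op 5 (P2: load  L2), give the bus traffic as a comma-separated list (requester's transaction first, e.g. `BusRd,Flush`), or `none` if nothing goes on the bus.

step 1: P1: load  L2  ⟶  IEI  (L2)  txn=BusRd  M[L2]=70
step 2: P2: store L0 := 4  ⟶  IIM  (L0)  txn=BusRdX  M[L0]=20
step 3: P2: store L1 := 48  ⟶  IIM  (L1)  txn=BusRdX  M[L1]=70
step 4: P0: load  L0  ⟶  SIO  (L0)  txn=BusRd  M[L0]=20
step 5: P2: load  L2  ⟶  ISS  (L2)  txn=BusRd  M[L2]=70
step 6: P1: load  L2  ⟶  ISS  (L2)  txn=∅  M[L2]=70
step 7: P2: store L3 := 35  ⟶  IIM  (L3)  txn=BusRdX  M[L3]=0
step 8: P0: load  L0  ⟶  SIO  (L0)  txn=∅  M[L0]=20
step 9: P0: store L0 := 60  ⟶  MII  (L0)  txn=BusUpgr+Flush  M[L0]=4
step 10: P1: load  L3  ⟶  ISO  (L3)  txn=BusRd  M[L3]=0
step 11: P1: store L4 := 36  ⟶  IMI  (L4)  txn=BusRdX  M[L4]=90
step 12: P2: load  L3  ⟶  ISO  (L3)  txn=∅  M[L3]=0
step 13: P2: store L4 := 29  ⟶  IIM  (L4)  txn=BusRdX+Flush  M[L4]=36
step 14: P1: store L1 := 75  ⟶  IMI  (L1)  txn=BusRdX+Flush  M[L1]=48
step 15: P1: load  L4  ⟶  ISO  (L4)  txn=BusRd  M[L4]=36
step 16: P2: load  L2  ⟶  ISS  (L2)  txn=∅  M[L2]=70
step 17: P1: store L3 := 13  ⟶  IMI  (L3)  txn=BusUpgr+Flush  M[L3]=35
step 18: P1: load  L2  ⟶  ISS  (L2)  txn=∅  M[L2]=70

bus = BusRd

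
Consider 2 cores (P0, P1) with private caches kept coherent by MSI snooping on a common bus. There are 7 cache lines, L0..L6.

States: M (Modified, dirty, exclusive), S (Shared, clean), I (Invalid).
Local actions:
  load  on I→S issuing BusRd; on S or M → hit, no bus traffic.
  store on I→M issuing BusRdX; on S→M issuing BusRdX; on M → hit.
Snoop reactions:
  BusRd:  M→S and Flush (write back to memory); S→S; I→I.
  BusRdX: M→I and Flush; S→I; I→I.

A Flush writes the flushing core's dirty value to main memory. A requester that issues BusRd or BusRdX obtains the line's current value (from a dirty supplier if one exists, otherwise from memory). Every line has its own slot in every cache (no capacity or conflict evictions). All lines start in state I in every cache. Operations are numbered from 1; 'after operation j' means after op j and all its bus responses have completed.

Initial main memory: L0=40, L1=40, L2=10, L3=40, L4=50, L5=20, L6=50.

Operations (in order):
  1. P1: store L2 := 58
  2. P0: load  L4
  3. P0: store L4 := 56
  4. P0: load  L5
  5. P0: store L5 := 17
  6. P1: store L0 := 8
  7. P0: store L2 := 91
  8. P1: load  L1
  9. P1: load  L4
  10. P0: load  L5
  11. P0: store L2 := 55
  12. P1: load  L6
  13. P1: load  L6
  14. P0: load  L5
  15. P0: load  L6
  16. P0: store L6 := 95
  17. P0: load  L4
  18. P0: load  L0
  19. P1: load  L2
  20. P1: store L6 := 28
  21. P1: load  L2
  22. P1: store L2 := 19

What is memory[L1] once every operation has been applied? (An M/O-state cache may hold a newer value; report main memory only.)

memory[L1] = 40

[1] P1: store L2 := 58 | P0:I, P1:M(58) | bus: BusRdX
[2] P0: load  L4 | P0:S(50), P1:I | bus: BusRd
[3] P0: store L4 := 56 | P0:M(56), P1:I | bus: BusRdX
[4] P0: load  L5 | P0:S(20), P1:I | bus: BusRd
[5] P0: store L5 := 17 | P0:M(17), P1:I | bus: BusRdX
[6] P1: store L0 := 8 | P0:I, P1:M(8) | bus: BusRdX
[7] P0: store L2 := 91 | P0:M(91), P1:I | bus: BusRdX,Flush
[8] P1: load  L1 | P0:I, P1:S(40) | bus: BusRd
[9] P1: load  L4 | P0:S(56), P1:S(56) | bus: BusRd,Flush
[10] P0: load  L5 | P0:M(17), P1:I | bus: none
[11] P0: store L2 := 55 | P0:M(55), P1:I | bus: none
[12] P1: load  L6 | P0:I, P1:S(50) | bus: BusRd
[13] P1: load  L6 | P0:I, P1:S(50) | bus: none
[14] P0: load  L5 | P0:M(17), P1:I | bus: none
[15] P0: load  L6 | P0:S(50), P1:S(50) | bus: BusRd
[16] P0: store L6 := 95 | P0:M(95), P1:I | bus: BusRdX
[17] P0: load  L4 | P0:S(56), P1:S(56) | bus: none
[18] P0: load  L0 | P0:S(8), P1:S(8) | bus: BusRd,Flush
[19] P1: load  L2 | P0:S(55), P1:S(55) | bus: BusRd,Flush
[20] P1: store L6 := 28 | P0:I, P1:M(28) | bus: BusRdX,Flush
[21] P1: load  L2 | P0:S(55), P1:S(55) | bus: none
[22] P1: store L2 := 19 | P0:I, P1:M(19) | bus: BusRdX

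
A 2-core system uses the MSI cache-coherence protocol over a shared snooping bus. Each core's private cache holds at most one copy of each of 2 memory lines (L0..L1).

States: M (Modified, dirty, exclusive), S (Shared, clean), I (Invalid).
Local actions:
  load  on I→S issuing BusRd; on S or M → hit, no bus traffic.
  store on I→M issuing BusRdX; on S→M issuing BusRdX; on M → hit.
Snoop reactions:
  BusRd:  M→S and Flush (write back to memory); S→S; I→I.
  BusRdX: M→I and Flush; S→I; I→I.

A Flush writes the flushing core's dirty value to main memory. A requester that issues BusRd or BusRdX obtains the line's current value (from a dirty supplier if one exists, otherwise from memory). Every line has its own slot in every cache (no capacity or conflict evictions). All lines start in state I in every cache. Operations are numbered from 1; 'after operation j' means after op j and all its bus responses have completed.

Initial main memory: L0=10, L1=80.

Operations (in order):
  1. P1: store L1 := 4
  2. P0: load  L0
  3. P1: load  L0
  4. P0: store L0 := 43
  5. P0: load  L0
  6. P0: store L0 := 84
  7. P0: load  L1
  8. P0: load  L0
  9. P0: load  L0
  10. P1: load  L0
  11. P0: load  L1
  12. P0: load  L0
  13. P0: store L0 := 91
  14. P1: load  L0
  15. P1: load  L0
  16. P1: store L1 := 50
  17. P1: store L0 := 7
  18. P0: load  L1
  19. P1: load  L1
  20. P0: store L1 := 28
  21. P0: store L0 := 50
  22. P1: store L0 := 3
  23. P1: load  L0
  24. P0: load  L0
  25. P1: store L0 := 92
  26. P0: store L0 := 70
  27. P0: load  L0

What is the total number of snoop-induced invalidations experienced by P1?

[1] P1: store L1 := 4 | P0:I, P1:M(4) | bus: BusRdX
[2] P0: load  L0 | P0:S(10), P1:I | bus: BusRd
[3] P1: load  L0 | P0:S(10), P1:S(10) | bus: BusRd
[4] P0: store L0 := 43 | P0:M(43), P1:I | bus: BusRdX
[5] P0: load  L0 | P0:M(43), P1:I | bus: none
[6] P0: store L0 := 84 | P0:M(84), P1:I | bus: none
[7] P0: load  L1 | P0:S(4), P1:S(4) | bus: BusRd,Flush
[8] P0: load  L0 | P0:M(84), P1:I | bus: none
[9] P0: load  L0 | P0:M(84), P1:I | bus: none
[10] P1: load  L0 | P0:S(84), P1:S(84) | bus: BusRd,Flush
[11] P0: load  L1 | P0:S(4), P1:S(4) | bus: none
[12] P0: load  L0 | P0:S(84), P1:S(84) | bus: none
[13] P0: store L0 := 91 | P0:M(91), P1:I | bus: BusRdX
[14] P1: load  L0 | P0:S(91), P1:S(91) | bus: BusRd,Flush
[15] P1: load  L0 | P0:S(91), P1:S(91) | bus: none
[16] P1: store L1 := 50 | P0:I, P1:M(50) | bus: BusRdX
[17] P1: store L0 := 7 | P0:I, P1:M(7) | bus: BusRdX
[18] P0: load  L1 | P0:S(50), P1:S(50) | bus: BusRd,Flush
[19] P1: load  L1 | P0:S(50), P1:S(50) | bus: none
[20] P0: store L1 := 28 | P0:M(28), P1:I | bus: BusRdX
[21] P0: store L0 := 50 | P0:M(50), P1:I | bus: BusRdX,Flush
[22] P1: store L0 := 3 | P0:I, P1:M(3) | bus: BusRdX,Flush
[23] P1: load  L0 | P0:I, P1:M(3) | bus: none
[24] P0: load  L0 | P0:S(3), P1:S(3) | bus: BusRd,Flush
[25] P1: store L0 := 92 | P0:I, P1:M(92) | bus: BusRdX
[26] P0: store L0 := 70 | P0:M(70), P1:I | bus: BusRdX,Flush
[27] P0: load  L0 | P0:M(70), P1:I | bus: none

invalidations = 5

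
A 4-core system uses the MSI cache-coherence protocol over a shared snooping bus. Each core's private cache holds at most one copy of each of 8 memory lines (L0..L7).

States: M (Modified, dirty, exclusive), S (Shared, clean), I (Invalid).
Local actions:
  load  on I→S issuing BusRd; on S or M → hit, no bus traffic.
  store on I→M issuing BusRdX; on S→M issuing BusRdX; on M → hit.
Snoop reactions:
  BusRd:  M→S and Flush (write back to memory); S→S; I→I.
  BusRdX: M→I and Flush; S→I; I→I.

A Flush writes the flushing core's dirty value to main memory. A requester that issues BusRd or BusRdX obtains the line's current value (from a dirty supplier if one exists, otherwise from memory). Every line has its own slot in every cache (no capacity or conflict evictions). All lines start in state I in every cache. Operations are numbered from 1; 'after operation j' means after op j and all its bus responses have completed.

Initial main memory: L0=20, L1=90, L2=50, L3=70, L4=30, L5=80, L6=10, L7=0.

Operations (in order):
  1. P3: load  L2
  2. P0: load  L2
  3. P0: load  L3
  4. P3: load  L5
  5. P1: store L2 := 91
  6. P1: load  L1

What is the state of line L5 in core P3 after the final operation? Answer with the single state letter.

step 1: P3: load  L2  ⟶  IIIS  (L2)  txn=BusRd  M[L2]=50
step 2: P0: load  L2  ⟶  SIIS  (L2)  txn=BusRd  M[L2]=50
step 3: P0: load  L3  ⟶  SIII  (L3)  txn=BusRd  M[L3]=70
step 4: P3: load  L5  ⟶  IIIS  (L5)  txn=BusRd  M[L5]=80
step 5: P1: store L2 := 91  ⟶  IMII  (L2)  txn=BusRdX  M[L2]=50
step 6: P1: load  L1  ⟶  ISII  (L1)  txn=BusRd  M[L1]=90

state = S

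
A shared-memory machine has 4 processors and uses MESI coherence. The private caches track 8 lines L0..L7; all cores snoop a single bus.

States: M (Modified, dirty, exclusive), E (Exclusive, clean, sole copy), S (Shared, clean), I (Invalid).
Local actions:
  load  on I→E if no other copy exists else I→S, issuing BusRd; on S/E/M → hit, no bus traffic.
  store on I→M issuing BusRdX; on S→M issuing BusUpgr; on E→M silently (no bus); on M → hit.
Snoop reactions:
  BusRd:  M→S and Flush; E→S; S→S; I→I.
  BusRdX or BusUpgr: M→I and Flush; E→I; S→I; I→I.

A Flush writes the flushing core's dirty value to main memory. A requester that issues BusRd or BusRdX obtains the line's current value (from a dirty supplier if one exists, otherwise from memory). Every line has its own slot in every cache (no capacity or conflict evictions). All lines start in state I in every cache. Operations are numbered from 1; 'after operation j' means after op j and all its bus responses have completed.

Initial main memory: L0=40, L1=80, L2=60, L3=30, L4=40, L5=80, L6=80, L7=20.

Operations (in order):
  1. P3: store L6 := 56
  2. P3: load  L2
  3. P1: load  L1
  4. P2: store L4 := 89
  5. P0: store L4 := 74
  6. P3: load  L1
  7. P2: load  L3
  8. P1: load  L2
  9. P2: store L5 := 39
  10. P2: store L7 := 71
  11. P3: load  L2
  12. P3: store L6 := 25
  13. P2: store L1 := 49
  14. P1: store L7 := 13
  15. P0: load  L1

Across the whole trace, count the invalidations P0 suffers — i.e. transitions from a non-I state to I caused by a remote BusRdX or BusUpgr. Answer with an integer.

[1] P3: store L6 := 56 | P0:I, P1:I, P2:I, P3:M(56) | bus: BusRdX
[2] P3: load  L2 | P0:I, P1:I, P2:I, P3:E(60) | bus: BusRd
[3] P1: load  L1 | P0:I, P1:E(80), P2:I, P3:I | bus: BusRd
[4] P2: store L4 := 89 | P0:I, P1:I, P2:M(89), P3:I | bus: BusRdX
[5] P0: store L4 := 74 | P0:M(74), P1:I, P2:I, P3:I | bus: BusRdX,Flush
[6] P3: load  L1 | P0:I, P1:S(80), P2:I, P3:S(80) | bus: BusRd
[7] P2: load  L3 | P0:I, P1:I, P2:E(30), P3:I | bus: BusRd
[8] P1: load  L2 | P0:I, P1:S(60), P2:I, P3:S(60) | bus: BusRd
[9] P2: store L5 := 39 | P0:I, P1:I, P2:M(39), P3:I | bus: BusRdX
[10] P2: store L7 := 71 | P0:I, P1:I, P2:M(71), P3:I | bus: BusRdX
[11] P3: load  L2 | P0:I, P1:S(60), P2:I, P3:S(60) | bus: none
[12] P3: store L6 := 25 | P0:I, P1:I, P2:I, P3:M(25) | bus: none
[13] P2: store L1 := 49 | P0:I, P1:I, P2:M(49), P3:I | bus: BusRdX
[14] P1: store L7 := 13 | P0:I, P1:M(13), P2:I, P3:I | bus: BusRdX,Flush
[15] P0: load  L1 | P0:S(49), P1:I, P2:S(49), P3:I | bus: BusRd,Flush

invalidations = 0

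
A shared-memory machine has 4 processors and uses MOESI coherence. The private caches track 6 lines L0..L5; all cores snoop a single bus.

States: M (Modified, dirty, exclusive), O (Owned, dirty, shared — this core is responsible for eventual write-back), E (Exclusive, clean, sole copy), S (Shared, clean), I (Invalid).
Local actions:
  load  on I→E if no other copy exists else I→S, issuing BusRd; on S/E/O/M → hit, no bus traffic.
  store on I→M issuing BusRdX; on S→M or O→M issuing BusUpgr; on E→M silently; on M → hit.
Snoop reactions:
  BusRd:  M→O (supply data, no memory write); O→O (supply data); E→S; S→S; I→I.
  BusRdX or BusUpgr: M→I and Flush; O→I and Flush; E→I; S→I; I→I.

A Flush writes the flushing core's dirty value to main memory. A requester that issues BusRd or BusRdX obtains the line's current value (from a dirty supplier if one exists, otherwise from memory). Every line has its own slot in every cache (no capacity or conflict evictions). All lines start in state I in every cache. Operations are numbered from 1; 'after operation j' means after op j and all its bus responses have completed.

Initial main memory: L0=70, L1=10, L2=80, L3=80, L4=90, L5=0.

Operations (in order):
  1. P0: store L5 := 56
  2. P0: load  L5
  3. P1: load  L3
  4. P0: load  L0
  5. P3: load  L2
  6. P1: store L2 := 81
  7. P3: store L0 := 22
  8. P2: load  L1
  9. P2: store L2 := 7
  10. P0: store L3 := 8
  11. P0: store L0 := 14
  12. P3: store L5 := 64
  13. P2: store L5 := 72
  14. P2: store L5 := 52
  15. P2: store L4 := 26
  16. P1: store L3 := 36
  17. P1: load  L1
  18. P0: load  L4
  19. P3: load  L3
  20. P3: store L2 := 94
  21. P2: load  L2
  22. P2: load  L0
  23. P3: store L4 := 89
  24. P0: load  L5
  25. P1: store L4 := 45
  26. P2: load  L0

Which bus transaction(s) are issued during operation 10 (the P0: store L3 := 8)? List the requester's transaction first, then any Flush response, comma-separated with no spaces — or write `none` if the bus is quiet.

  op1 P0: store L5 := 56 → M/I/I/I on L5; bus BusRdX; mem=0
  op2 P0: load  L5 → M/I/I/I on L5; bus (none); mem=0
  op3 P1: load  L3 → I/E/I/I on L3; bus BusRd; mem=80
  op4 P0: load  L0 → E/I/I/I on L0; bus BusRd; mem=70
  op5 P3: load  L2 → I/I/I/E on L2; bus BusRd; mem=80
  op6 P1: store L2 := 81 → I/M/I/I on L2; bus BusRdX; mem=80
  op7 P3: store L0 := 22 → I/I/I/M on L0; bus BusRdX; mem=70
  op8 P2: load  L1 → I/I/E/I on L1; bus BusRd; mem=10
  op9 P2: store L2 := 7 → I/I/M/I on L2; bus BusRdX Flush; mem=81
  op10 P0: store L3 := 8 → M/I/I/I on L3; bus BusRdX; mem=80
  op11 P0: store L0 := 14 → M/I/I/I on L0; bus BusRdX Flush; mem=22
  op12 P3: store L5 := 64 → I/I/I/M on L5; bus BusRdX Flush; mem=56
  op13 P2: store L5 := 72 → I/I/M/I on L5; bus BusRdX Flush; mem=64
  op14 P2: store L5 := 52 → I/I/M/I on L5; bus (none); mem=64
  op15 P2: store L4 := 26 → I/I/M/I on L4; bus BusRdX; mem=90
  op16 P1: store L3 := 36 → I/M/I/I on L3; bus BusRdX Flush; mem=8
  op17 P1: load  L1 → I/S/S/I on L1; bus BusRd; mem=10
  op18 P0: load  L4 → S/I/O/I on L4; bus BusRd; mem=90
  op19 P3: load  L3 → I/O/I/S on L3; bus BusRd; mem=8
  op20 P3: store L2 := 94 → I/I/I/M on L2; bus BusRdX Flush; mem=7
  op21 P2: load  L2 → I/I/S/O on L2; bus BusRd; mem=7
  op22 P2: load  L0 → O/I/S/I on L0; bus BusRd; mem=22
  op23 P3: store L4 := 89 → I/I/I/M on L4; bus BusRdX Flush; mem=26
  op24 P0: load  L5 → S/I/O/I on L5; bus BusRd; mem=64
  op25 P1: store L4 := 45 → I/M/I/I on L4; bus BusRdX Flush; mem=89
  op26 P2: load  L0 → O/I/S/I on L0; bus (none); mem=22

bus = BusRdX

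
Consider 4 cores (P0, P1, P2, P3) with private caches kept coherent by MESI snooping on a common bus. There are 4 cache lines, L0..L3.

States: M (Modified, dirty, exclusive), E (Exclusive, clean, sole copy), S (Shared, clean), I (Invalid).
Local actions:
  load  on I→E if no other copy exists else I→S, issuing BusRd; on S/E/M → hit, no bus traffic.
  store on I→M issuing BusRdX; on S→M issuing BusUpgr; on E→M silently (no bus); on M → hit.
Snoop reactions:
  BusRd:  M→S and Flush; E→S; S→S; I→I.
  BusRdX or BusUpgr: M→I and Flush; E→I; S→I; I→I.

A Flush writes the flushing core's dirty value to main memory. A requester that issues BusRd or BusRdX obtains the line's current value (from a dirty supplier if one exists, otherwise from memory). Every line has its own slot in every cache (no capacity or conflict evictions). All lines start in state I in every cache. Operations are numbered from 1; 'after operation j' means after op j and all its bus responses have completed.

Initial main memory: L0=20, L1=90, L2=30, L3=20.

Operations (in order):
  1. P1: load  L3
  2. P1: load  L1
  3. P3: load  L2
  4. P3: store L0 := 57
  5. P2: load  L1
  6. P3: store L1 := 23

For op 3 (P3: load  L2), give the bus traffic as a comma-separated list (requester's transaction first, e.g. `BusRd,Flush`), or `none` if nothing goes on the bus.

bus = BusRd

1. P1: load  L3  bus=[BusRd]  L3: P0=I P1=E P2=I P3=I  mem[L3]=20
2. P1: load  L1  bus=[BusRd]  L1: P0=I P1=E P2=I P3=I  mem[L1]=90
3. P3: load  L2  bus=[BusRd]  L2: P0=I P1=I P2=I P3=E  mem[L2]=30
4. P3: store L0 := 57  bus=[BusRdX]  L0: P0=I P1=I P2=I P3=M  mem[L0]=20
5. P2: load  L1  bus=[BusRd]  L1: P0=I P1=S P2=S P3=I  mem[L1]=90
6. P3: store L1 := 23  bus=[BusRdX]  L1: P0=I P1=I P2=I P3=M  mem[L1]=90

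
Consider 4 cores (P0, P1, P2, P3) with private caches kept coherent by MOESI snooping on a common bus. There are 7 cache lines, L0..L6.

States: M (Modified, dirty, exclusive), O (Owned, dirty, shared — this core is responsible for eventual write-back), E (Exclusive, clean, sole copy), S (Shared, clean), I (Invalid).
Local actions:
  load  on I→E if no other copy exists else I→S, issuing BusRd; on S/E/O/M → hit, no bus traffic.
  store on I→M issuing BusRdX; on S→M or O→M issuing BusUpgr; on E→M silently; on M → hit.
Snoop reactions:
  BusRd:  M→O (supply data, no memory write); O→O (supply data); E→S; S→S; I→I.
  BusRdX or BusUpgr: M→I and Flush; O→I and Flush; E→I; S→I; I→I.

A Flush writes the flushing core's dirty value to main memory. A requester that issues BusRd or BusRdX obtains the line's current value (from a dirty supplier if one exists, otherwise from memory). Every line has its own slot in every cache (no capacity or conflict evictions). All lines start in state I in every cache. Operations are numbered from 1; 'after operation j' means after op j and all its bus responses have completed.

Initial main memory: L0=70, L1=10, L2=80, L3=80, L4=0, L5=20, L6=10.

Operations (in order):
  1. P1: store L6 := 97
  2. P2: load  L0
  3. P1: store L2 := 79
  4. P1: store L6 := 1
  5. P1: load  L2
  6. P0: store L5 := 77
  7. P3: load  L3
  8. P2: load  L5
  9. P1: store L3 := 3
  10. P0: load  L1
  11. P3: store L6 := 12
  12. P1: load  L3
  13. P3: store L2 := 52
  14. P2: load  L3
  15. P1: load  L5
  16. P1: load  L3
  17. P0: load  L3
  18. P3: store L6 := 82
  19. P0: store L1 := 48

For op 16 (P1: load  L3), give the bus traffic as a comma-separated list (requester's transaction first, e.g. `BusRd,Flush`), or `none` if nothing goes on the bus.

  op1 P1: store L6 := 97 → I/M/I/I on L6; bus BusRdX; mem=10
  op2 P2: load  L0 → I/I/E/I on L0; bus BusRd; mem=70
  op3 P1: store L2 := 79 → I/M/I/I on L2; bus BusRdX; mem=80
  op4 P1: store L6 := 1 → I/M/I/I on L6; bus (none); mem=10
  op5 P1: load  L2 → I/M/I/I on L2; bus (none); mem=80
  op6 P0: store L5 := 77 → M/I/I/I on L5; bus BusRdX; mem=20
  op7 P3: load  L3 → I/I/I/E on L3; bus BusRd; mem=80
  op8 P2: load  L5 → O/I/S/I on L5; bus BusRd; mem=20
  op9 P1: store L3 := 3 → I/M/I/I on L3; bus BusRdX; mem=80
  op10 P0: load  L1 → E/I/I/I on L1; bus BusRd; mem=10
  op11 P3: store L6 := 12 → I/I/I/M on L6; bus BusRdX Flush; mem=1
  op12 P1: load  L3 → I/M/I/I on L3; bus (none); mem=80
  op13 P3: store L2 := 52 → I/I/I/M on L2; bus BusRdX Flush; mem=79
  op14 P2: load  L3 → I/O/S/I on L3; bus BusRd; mem=80
  op15 P1: load  L5 → O/S/S/I on L5; bus BusRd; mem=20
  op16 P1: load  L3 → I/O/S/I on L3; bus (none); mem=80
  op17 P0: load  L3 → S/O/S/I on L3; bus BusRd; mem=80
  op18 P3: store L6 := 82 → I/I/I/M on L6; bus (none); mem=1
  op19 P0: store L1 := 48 → M/I/I/I on L1; bus (none); mem=10

bus = none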